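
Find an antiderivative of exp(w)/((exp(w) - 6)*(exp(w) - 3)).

log(exp(w) - 6)/3 - log(exp(w) - 3)/3 + C

Let u = e^w, du = e^w dw.
The integral becomes ∫ du/((u-3)(u-6)); decompose into partial fractions.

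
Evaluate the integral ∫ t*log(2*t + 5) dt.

Use integration by parts with u = log(2*t + 5), dv = t dt.
Then du = 2/(2*t + 5) dt and v = t**2/2.

t**2*log(2*t + 5)/2 - t**2/4 + 5*t/4 - 25*log(2*t + 5)/8 + C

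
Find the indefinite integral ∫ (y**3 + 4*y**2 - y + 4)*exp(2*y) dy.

Use integration by parts with u = y**3 + 4*y**2 - y + 4, dv = exp(2*y) dy, so v = exp(2*y)/2.
Apply parts 3 times (tabular method): alternate signs, differentiate u down to 0, integrate dv up.

(4*y**3 + 10*y**2 - 14*y + 23)*exp(2*y)/8 + C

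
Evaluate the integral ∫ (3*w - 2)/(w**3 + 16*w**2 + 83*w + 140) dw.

-14*log(w + 4)/3 + 17*log(w + 5)/2 - 23*log(w + 7)/6 + C

Factor the denominator: (w + 4)*(w + 5)*(w + 7).
Partial-fraction decomposition: -23/(6*(w + 7)) + 17/(2*(w + 5)) - 14/(3*(w + 4)).
Integrate each term: A/(w−a) contributes A·log|w−a|.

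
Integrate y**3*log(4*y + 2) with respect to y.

y**4*log(4*y + 2)/4 - y**4/16 + y**3/24 - y**2/32 + y/32 - log(2*y + 1)/64 + C

Use integration by parts with u = log(4*y + 2), dv = y**3 dy.
Then du = 4/(4*y + 2) dy and v = y**4/4.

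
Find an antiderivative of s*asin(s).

s**2*asin(s)/2 + s*sqrt(-s**2 + 1)/4 - asin(s)/4 + C

Use integration by parts with u = arcsin(s), dv = s ds.
Then du = 1/sqrt(-s**2 + 1) ds.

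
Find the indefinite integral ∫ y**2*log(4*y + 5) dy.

Use integration by parts with u = log(4*y + 5), dv = y**2 dy.
Then du = 4/(4*y + 5) dy and v = y**3/3.

y**3*log(4*y + 5)/3 - y**3/9 + 5*y**2/24 - 25*y/48 + 125*log(4*y + 5)/192 + C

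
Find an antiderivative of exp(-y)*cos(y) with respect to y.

Let I denote the integral. Integrate by parts with u = cos(y), dv = exp(-y) dy, so v = -exp(-y): I = -exp(-y)*cos(y) − ∫ exp(-y)*sin(y) dy.
Apply parts again with u = sin(y), dv = exp(-y) dy: ∫ exp(-y)*sin(y) dy = -exp(-y)*sin(y) + I. Substituting back brings back I: I = exp(-y)*sin(y) - exp(-y)*cos(y) − I.
Solving for I: (1 + 1)·I equals the remaining terms, so I = (1/2)·(exp(-y)*sin(y) - exp(-y)*cos(y)).

exp(-y)*sin(y)/2 - exp(-y)*cos(y)/2 + C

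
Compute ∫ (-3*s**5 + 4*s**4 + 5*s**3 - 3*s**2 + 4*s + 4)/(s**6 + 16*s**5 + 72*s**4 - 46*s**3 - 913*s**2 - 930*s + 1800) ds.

-281*log(s - 3)/8064 - 11*log(s - 1)/2520 + 1858*log(s + 4)/35 + 185071*log(s + 5)/1152 - 13652*log(s + 6)/63 + 11159/(48*s + 240) + C

Factor the denominator: (s - 3)*(s - 1)*(s + 4)*(s + 5)**2*(s + 6).
Partial-fraction decomposition: -13652/(63*(s + 6)) + 185071/(1152*(s + 5)) - 11159/(48*(s + 5)**2) + 1858/(35*(s + 4)) - 11/(2520*(s - 1)) - 281/(8064*(s - 3)).
Integrate each term; A/(s−a) gives A·log|s−a|; A/(s−a)² gives −A/(s−a).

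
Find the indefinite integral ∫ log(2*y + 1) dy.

Use integration by parts with u = log(2*y + 1), dv = dy.
Then du = 2/(2*y + 1) dy and v = y.

y*log(2*y + 1) - y + log(2*y + 1)/2 + C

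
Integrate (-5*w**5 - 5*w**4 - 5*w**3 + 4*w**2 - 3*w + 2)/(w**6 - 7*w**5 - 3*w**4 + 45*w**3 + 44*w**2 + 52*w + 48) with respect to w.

Factor the denominator: (w - 6)*(w - 4)*(w + 1)*(w + 2)*(w**2 + 1).
Partial-fraction decomposition: (127*w - 274)/(3145*(w**2 + 1)) - 3/(5*(w + 2)) + 1/(5*(w + 1)) + 1111/(170*(w - 4)) - 827/(74*(w - 6)).
Integrate each term; A/(w−a) gives A·log|w−a|; the (Bw+D)/(w²+p²) term gives a log and an atan.

-827*log(w - 6)/74 + 1111*log(w - 4)/170 + log(w + 1)/5 - 3*log(w + 2)/5 + 127*log(w**2 + 1)/6290 - 274*atan(w)/3145 + C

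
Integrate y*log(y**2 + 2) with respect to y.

y**2*log(y**2 + 2)/2 - y**2/2 + log(y**2 + 2) + C

Let u = y**2 + 2, so du = (2*y) dy.
The integral becomes (1/2)·∫ log(u) du; integrate by parts with u′=log(u), dv′=du.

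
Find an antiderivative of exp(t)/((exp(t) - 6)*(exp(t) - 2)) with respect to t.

log(exp(t) - 6)/4 - log(exp(t) - 2)/4 + C

Let u = e^t, du = e^t dt.
The integral becomes ∫ du/((u-2)(u-6)); decompose into partial fractions.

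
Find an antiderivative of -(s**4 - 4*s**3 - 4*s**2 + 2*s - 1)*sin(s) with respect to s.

s**4*cos(s) - 4*s**3*sin(s) - 4*s**3*cos(s) + 12*s**2*sin(s) - 16*s**2*cos(s) + 32*s*sin(s) + 26*s*cos(s) - 26*sin(s) + 31*cos(s) + C

Use integration by parts with u = s**4 - 4*s**3 - 4*s**2 + 2*s - 1, dv = -sin(s) ds, so v = cos(s).
Apply parts 4 times (tabular method): alternate signs, differentiate u down to 0, integrate dv up.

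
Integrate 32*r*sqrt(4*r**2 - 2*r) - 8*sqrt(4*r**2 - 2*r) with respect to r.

Let u = 4*r**2 - 2*r, so du = (8*r - 2) dr.
Rewriting, the integral becomes 4·∫ √u du = 4·(2/3)u^(3/2).
Substituting back, u = 4*r**2 - 2*r.

8*(4*r**2 - 2*r)**(3/2)/3 + C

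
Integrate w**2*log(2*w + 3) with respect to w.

Use integration by parts with u = log(2*w + 3), dv = w**2 dw.
Then du = 2/(2*w + 3) dw and v = w**3/3.

w**3*log(2*w + 3)/3 - w**3/9 + w**2/4 - 3*w/4 + 9*log(2*w + 3)/8 + C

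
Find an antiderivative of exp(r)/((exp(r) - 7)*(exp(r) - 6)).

log(exp(r) - 7) - log(exp(r) - 6) + C

Let u = e^r, du = e^r dr.
The integral becomes ∫ du/((u-6)(u-7)); decompose into partial fractions.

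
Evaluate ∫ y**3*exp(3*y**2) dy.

(3*y**2 - 1)*exp(3*y**2)/18 + C

Let u = y², du = 2y dy; rewrite as (1/2)∫ u^1·exp(3u) du.
Now integrate by parts 1 time.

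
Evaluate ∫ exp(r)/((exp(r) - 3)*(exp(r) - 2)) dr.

Let u = e^r, du = e^r dr.
The integral becomes ∫ du/((u-2)(u-3)); decompose into partial fractions.

log(exp(r) - 3) - log(exp(r) - 2) + C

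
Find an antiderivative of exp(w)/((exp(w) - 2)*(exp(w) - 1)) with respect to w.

log(exp(w) - 2) - log(exp(w) - 1) + C

Let u = e^w, du = e^w dw.
The integral becomes ∫ du/((u-1)(u-2)); decompose into partial fractions.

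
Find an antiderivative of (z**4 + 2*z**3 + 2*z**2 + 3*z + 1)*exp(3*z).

(27*z**4 + 18*z**3 + 36*z**2 + 57*z + 8)*exp(3*z)/81 + C

Use integration by parts with u = z**4 + 2*z**3 + 2*z**2 + 3*z + 1, dv = exp(3*z) dz, so v = exp(3*z)/3.
Apply parts 4 times (tabular method): alternate signs, differentiate u down to 0, integrate dv up.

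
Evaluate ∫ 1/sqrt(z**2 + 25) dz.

Substitute z = 5·tan(θ), so dz = 5·sec(θ)^2 dθ and the radical becomes sqrt(z**2 + 25) = 5·sec(θ) by the Pythagorean identity.
Integrate the resulting trig expression in θ, then back-substitute tan(θ) = z/5, sec(θ) = sqrt(z**2 + 25)/5 (absorbing any constant into C).

log(z + sqrt(z**2 + 25)) + C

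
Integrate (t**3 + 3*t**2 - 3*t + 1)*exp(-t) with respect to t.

(-t**3 - 6*t**2 - 9*t - 10)*exp(-t) + C

Use integration by parts with u = t**3 + 3*t**2 - 3*t + 1, dv = exp(-t) dt, so v = -exp(-t).
Apply parts 3 times (tabular method): alternate signs, differentiate u down to 0, integrate dv up.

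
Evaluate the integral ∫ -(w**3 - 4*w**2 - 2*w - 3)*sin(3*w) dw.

Use integration by parts with u = w**3 - 4*w**2 - 2*w - 3, dv = -sin(3*w) dw, so v = cos(3*w)/3.
Apply parts 3 times (tabular method): alternate signs, differentiate u down to 0, integrate dv up.

w**3*cos(3*w)/3 - w**2*sin(3*w)/3 - 4*w**2*cos(3*w)/3 + 8*w*sin(3*w)/9 - 8*w*cos(3*w)/9 + 8*sin(3*w)/27 - 19*cos(3*w)/27 + C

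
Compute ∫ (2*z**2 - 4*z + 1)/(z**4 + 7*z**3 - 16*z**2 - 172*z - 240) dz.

31*log(z - 5)/693 - 17*log(z + 2)/56 + 49*log(z + 4)/36 - 97*log(z + 6)/88 + C

Factor the denominator: (z - 5)*(z + 2)*(z + 4)*(z + 6).
Partial-fraction decomposition: -97/(88*(z + 6)) + 49/(36*(z + 4)) - 17/(56*(z + 2)) + 31/(693*(z - 5)).
Integrate each term: A/(z−a) contributes A·log|z−a|.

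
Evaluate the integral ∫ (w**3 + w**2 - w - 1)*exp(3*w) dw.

(3*w**3 - 3*w - 2)*exp(3*w)/9 + C

Use integration by parts with u = w**3 + w**2 - w - 1, dv = exp(3*w) dw, so v = exp(3*w)/3.
Apply parts 3 times (tabular method): alternate signs, differentiate u down to 0, integrate dv up.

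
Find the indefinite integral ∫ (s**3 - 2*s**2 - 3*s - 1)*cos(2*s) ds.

s**3*sin(2*s)/2 - s**2*sin(2*s) + 3*s**2*cos(2*s)/4 - 9*s*sin(2*s)/4 - s*cos(2*s) - 9*cos(2*s)/8 + C

Use integration by parts with u = s**3 - 2*s**2 - 3*s - 1, dv = cos(2*s) ds, so v = sin(2*s)/2.
Apply parts 3 times (tabular method): alternate signs, differentiate u down to 0, integrate dv up.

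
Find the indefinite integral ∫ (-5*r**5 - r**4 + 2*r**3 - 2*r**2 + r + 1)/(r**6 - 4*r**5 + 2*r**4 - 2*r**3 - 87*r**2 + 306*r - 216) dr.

Factor the denominator: (r - 4)*(r - 2)*(r - 1)*(r + 3)*(r**2 + 9).
Partial-fraction decomposition: -(463*r + 2733)/(585*(r**2 + 9)) - 53/(126*(r + 3)) - 1/(30*(r - 1)) + 33/(26*(r - 2)) - 211/(42*(r - 4)).
Integrate each term; A/(r−a) gives A·log|r−a|; the (Br+D)/(r²+p²) term gives a log and an atan.

-211*log(r - 4)/42 + 33*log(r - 2)/26 - log(r - 1)/30 - 53*log(r + 3)/126 - 463*log(r**2 + 9)/1170 - 911*atan(r/3)/585 + C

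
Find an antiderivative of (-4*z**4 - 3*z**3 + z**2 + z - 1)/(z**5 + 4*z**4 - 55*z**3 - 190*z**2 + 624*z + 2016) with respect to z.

-5791*log(z - 6)/2340 + 171*log(z - 4)/176 - 17*log(z + 3)/18 + 821*log(z + 4)/240 - 4267*log(z + 7)/858 + C

Factor the denominator: (z - 6)*(z - 4)*(z + 3)*(z + 4)*(z + 7).
Partial-fraction decomposition: -4267/(858*(z + 7)) + 821/(240*(z + 4)) - 17/(18*(z + 3)) + 171/(176*(z - 4)) - 5791/(2340*(z - 6)).
Integrate each term: A/(z−a) contributes A·log|z−a|.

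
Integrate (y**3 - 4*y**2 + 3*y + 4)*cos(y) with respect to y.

y**3*sin(y) - 4*y**2*sin(y) + 3*y**2*cos(y) - 3*y*sin(y) - 8*y*cos(y) + 12*sin(y) - 3*cos(y) + C

Use integration by parts with u = y**3 - 4*y**2 + 3*y + 4, dv = cos(y) dy, so v = sin(y).
Apply parts 3 times (tabular method): alternate signs, differentiate u down to 0, integrate dv up.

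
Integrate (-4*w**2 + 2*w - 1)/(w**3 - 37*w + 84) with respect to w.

-57*log(w - 4)/11 + 31*log(w - 3)/10 - 211*log(w + 7)/110 + C

Factor the denominator: (w - 4)*(w - 3)*(w + 7).
Partial-fraction decomposition: -211/(110*(w + 7)) + 31/(10*(w - 3)) - 57/(11*(w - 4)).
Integrate each term: A/(w−a) contributes A·log|w−a|.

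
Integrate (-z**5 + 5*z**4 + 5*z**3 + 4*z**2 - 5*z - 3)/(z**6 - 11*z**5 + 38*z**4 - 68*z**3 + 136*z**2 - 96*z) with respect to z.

log(z)/32 - 7*log(z - 6)/160 - 617*log(z - 4)/480 + log(z - 1)/15 + 37*log(z**2 + 4)/320 - 53*atan(z/2)/160 + C

Factor the denominator: z*(z - 6)*(z - 4)*(z - 1)*(z**2 + 4).
Partial-fraction decomposition: (37*z - 106)/(160*(z**2 + 4)) + 1/(15*(z - 1)) - 617/(480*(z - 4)) - 7/(160*(z - 6)) + 1/(32*z).
Integrate each term; A/(z−a) gives A·log|z−a|; the (Bz+D)/(z²+p²) term gives a log and an atan.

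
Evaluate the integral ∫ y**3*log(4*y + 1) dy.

y**4*log(4*y + 1)/4 - y**4/16 + y**3/48 - y**2/128 + y/256 - log(4*y + 1)/1024 + C

Use integration by parts with u = log(4*y + 1), dv = y**3 dy.
Then du = 4/(4*y + 1) dy and v = y**4/4.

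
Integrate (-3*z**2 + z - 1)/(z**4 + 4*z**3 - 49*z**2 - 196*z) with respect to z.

log(z)/196 - 141*log(z - 7)/1078 - 53*log(z + 4)/132 + 155*log(z + 7)/294 + C

Factor the denominator: z*(z - 7)*(z + 4)*(z + 7).
Partial-fraction decomposition: 155/(294*(z + 7)) - 53/(132*(z + 4)) - 141/(1078*(z - 7)) + 1/(196*z).
Integrate each term: A/(z−a) contributes A·log|z−a|.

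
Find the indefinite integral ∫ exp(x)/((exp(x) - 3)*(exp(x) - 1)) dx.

log(exp(x) - 3)/2 - log(exp(x) - 1)/2 + C

Let u = e^x, du = e^x dx.
The integral becomes ∫ du/((u-1)(u-3)); decompose into partial fractions.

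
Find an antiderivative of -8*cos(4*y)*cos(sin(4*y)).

Let u = sin(4*y), so du = (4*cos(4*y)) dy.
Rewriting, the integral becomes -2·∫ cos(u) du = -2·sin(u).
Substituting back, u = sin(4*y).

-2*sin(sin(4*y)) + C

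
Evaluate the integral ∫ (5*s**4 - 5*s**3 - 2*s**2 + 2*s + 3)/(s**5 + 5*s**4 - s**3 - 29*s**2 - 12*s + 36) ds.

39*log(s - 2)/100 - log(s - 1)/16 + 37*log(s + 2)/4 - 1831*log(s + 3)/400 + 519/(20*s + 60) + C

Factor the denominator: (s - 2)*(s - 1)*(s + 2)*(s + 3)**2.
Partial-fraction decomposition: -1831/(400*(s + 3)) - 519/(20*(s + 3)**2) + 37/(4*(s + 2)) - 1/(16*(s - 1)) + 39/(100*(s - 2)).
Integrate each term; A/(s−a) gives A·log|s−a|; A/(s−a)² gives −A/(s−a).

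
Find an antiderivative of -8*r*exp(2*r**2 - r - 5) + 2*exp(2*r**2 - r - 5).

-2*exp(2*r**2 - r - 5) + C

Let u = 2*r**2 - r - 5, so du = (4*r - 1) dr.
Rewriting, the integral becomes -2·∫ e^u du = -2·e^u.
Substituting back, u = 2*r**2 - r - 5.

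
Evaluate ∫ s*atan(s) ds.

s**2*atan(s)/2 - s/2 + atan(s)/2 + C

Use integration by parts with u = arctan(s), dv = s ds.
Then du = 1/(s**2 + 1) ds.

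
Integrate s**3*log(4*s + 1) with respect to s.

Use integration by parts with u = log(4*s + 1), dv = s**3 ds.
Then du = 4/(4*s + 1) ds and v = s**4/4.

s**4*log(4*s + 1)/4 - s**4/16 + s**3/48 - s**2/128 + s/256 - log(4*s + 1)/1024 + C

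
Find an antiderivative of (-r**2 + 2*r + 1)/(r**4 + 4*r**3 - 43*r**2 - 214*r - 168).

-17*log(r - 7)/572 + log(r + 1)/60 - 23*log(r + 4)/66 + 47*log(r + 6)/130 + C

Factor the denominator: (r - 7)*(r + 1)*(r + 4)*(r + 6).
Partial-fraction decomposition: 47/(130*(r + 6)) - 23/(66*(r + 4)) + 1/(60*(r + 1)) - 17/(572*(r - 7)).
Integrate each term: A/(r−a) contributes A·log|r−a|.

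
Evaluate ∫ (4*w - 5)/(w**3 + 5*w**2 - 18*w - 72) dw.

11*log(w - 4)/70 + 17*log(w + 3)/21 - 29*log(w + 6)/30 + C

Factor the denominator: (w - 4)*(w + 3)*(w + 6).
Partial-fraction decomposition: -29/(30*(w + 6)) + 17/(21*(w + 3)) + 11/(70*(w - 4)).
Integrate each term: A/(w−a) contributes A·log|w−a|.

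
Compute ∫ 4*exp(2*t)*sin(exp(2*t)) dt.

-2*cos(exp(2*t)) + C

Let u = exp(2*t), so du = (2*exp(2*t)) dt.
Rewriting, the integral becomes 2·∫ sin(u) du = 2·-cos(u).
Substituting back, u = exp(2*t).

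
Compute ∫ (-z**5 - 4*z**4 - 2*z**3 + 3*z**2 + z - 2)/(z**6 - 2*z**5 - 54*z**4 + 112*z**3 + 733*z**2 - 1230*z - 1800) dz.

-937*log(z - 5)/5346 - 593*log(z - 3)/1008 + log(z + 1)/2160 + 85*log(z + 4)/1701 - 142*log(z + 6)/495 + 527/(108*z - 540) + C

Factor the denominator: (z - 5)**2*(z - 3)*(z + 1)*(z + 4)*(z + 6).
Partial-fraction decomposition: -142/(495*(z + 6)) + 85/(1701*(z + 4)) + 1/(2160*(z + 1)) - 593/(1008*(z - 3)) - 937/(5346*(z - 5)) - 527/(108*(z - 5)**2).
Integrate each term; A/(z−a) gives A·log|z−a|; A/(z−a)² gives −A/(z−a).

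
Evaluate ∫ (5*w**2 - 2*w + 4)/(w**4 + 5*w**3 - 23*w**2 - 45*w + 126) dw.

43*log(w - 3)/60 - 4*log(w - 2)/9 + 11*log(w + 3)/24 - 263*log(w + 7)/360 + C

Factor the denominator: (w - 3)*(w - 2)*(w + 3)*(w + 7).
Partial-fraction decomposition: -263/(360*(w + 7)) + 11/(24*(w + 3)) - 4/(9*(w - 2)) + 43/(60*(w - 3)).
Integrate each term: A/(w−a) contributes A·log|w−a|.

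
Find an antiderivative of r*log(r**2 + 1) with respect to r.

Let u = r**2 + 1, so du = (2*r) dr.
The integral becomes (1/2)·∫ log(u) du; integrate by parts with u′=log(u), dv′=du.

r**2*log(r**2 + 1)/2 - r**2/2 + log(r**2 + 1)/2 + C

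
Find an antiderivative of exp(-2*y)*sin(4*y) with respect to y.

Let I denote the integral. Integrate by parts with u = sin(4*y), dv = exp(-2*y) dy, so v = -exp(-2*y)/2: I = -exp(-2*y)*sin(4*y)/2 + 2·∫ exp(-2*y)*cos(4*y) dy.
Apply parts again with u = cos(4*y), dv = exp(-2*y) dy: ∫ exp(-2*y)*cos(4*y) dy = -exp(-2*y)*cos(4*y)/2 − 2·I. Substituting back brings back I: I = -exp(-2*y)*sin(4*y)/2 - exp(-2*y)*cos(4*y) − 4·I.
Solving for I: (1 + 4)·I equals the remaining terms, so I = (1/5)·(-exp(-2*y)*sin(4*y)/2 - exp(-2*y)*cos(4*y)).

-exp(-2*y)*sin(4*y)/10 - exp(-2*y)*cos(4*y)/5 + C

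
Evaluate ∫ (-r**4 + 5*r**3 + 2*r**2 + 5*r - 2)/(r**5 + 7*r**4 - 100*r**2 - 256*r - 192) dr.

19*log(r - 4)/336 - 169*log(r + 2)/12 + 215*log(r + 3)/7 - 283*log(r + 4)/16 - 5/(r + 2) + C

Factor the denominator: (r - 4)*(r + 2)**2*(r + 3)*(r + 4).
Partial-fraction decomposition: -283/(16*(r + 4)) + 215/(7*(r + 3)) - 169/(12*(r + 2)) + 5/(r + 2)**2 + 19/(336*(r - 4)).
Integrate each term; A/(r−a) gives A·log|r−a|; A/(r−a)² gives −A/(r−a).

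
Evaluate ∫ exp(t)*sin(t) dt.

Let I denote the integral. Integrate by parts with u = sin(t), dv = exp(t) dt, so v = exp(t): I = exp(t)*sin(t) − ∫ exp(t)*cos(t) dt.
Apply parts again with u = cos(t), dv = exp(t) dt: ∫ exp(t)*cos(t) dt = exp(t)*cos(t) + I. Substituting back brings back I: I = exp(t)*sin(t) - exp(t)*cos(t) − I.
Solving for I: (1 + 1)·I equals the remaining terms, so I = (1/2)·(exp(t)*sin(t) - exp(t)*cos(t)).

exp(t)*sin(t)/2 - exp(t)*cos(t)/2 + C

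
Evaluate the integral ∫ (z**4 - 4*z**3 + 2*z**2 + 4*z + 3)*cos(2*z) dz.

z**4*sin(2*z)/2 - 2*z**3*sin(2*z) + z**3*cos(2*z) - z**2*sin(2*z)/2 - 3*z**2*cos(2*z) + 5*z*sin(2*z) - z*cos(2*z)/2 + 7*sin(2*z)/4 + 5*cos(2*z)/2 + C

Use integration by parts with u = z**4 - 4*z**3 + 2*z**2 + 4*z + 3, dv = cos(2*z) dz, so v = sin(2*z)/2.
Apply parts 4 times (tabular method): alternate signs, differentiate u down to 0, integrate dv up.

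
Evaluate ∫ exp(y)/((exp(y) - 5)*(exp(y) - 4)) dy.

log(exp(y) - 5) - log(exp(y) - 4) + C

Let u = e^y, du = e^y dy.
The integral becomes ∫ du/((u-4)(u-5)); decompose into partial fractions.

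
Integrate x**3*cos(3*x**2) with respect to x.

x**2*sin(3*x**2)/6 + cos(3*x**2)/18 + C

Let u = x², du = 2x dx; rewrite as (1/2)∫ u^1·cos(3u) du.
Now integrate by parts 1 time.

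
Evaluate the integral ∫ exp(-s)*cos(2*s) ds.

2*exp(-s)*sin(2*s)/5 - exp(-s)*cos(2*s)/5 + C

Let I denote the integral. Integrate by parts with u = cos(2*s), dv = exp(-s) ds, so v = -exp(-s): I = -exp(-s)*cos(2*s) − 2·∫ exp(-s)*sin(2*s) ds.
Apply parts again with u = sin(2*s), dv = exp(-s) ds: ∫ exp(-s)*sin(2*s) ds = -exp(-s)*sin(2*s) + 2·I. Substituting back brings back I: I = 2*exp(-s)*sin(2*s) - exp(-s)*cos(2*s) − 4·I.
Solving for I: (1 + 4)·I equals the remaining terms, so I = (1/5)·(2*exp(-s)*sin(2*s) - exp(-s)*cos(2*s)).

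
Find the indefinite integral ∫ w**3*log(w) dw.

Use integration by parts with u = log(w), dv = w**3 dw.
Then du = 1/w dw and v = w**4/4.

w**4*log(w)/4 - w**4/16 + C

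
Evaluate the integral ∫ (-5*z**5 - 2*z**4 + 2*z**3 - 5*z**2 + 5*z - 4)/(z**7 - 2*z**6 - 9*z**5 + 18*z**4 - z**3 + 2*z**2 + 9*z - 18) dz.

-1357*log(z - 3)/480 + 38*log(z - 2)/15 - 9*log(z - 1)/32 + 13*log(z + 1)/96 + 187*log(z + 3)/480 + log(z**2 + 1)/40 + C

Factor the denominator: (z - 3)*(z - 2)*(z - 1)*(z + 1)*(z + 3)*(z**2 + 1).
Partial-fraction decomposition: z/(20*(z**2 + 1)) + 187/(480*(z + 3)) + 13/(96*(z + 1)) - 9/(32*(z - 1)) + 38/(15*(z - 2)) - 1357/(480*(z - 3)).
Integrate each term; A/(z−a) gives A·log|z−a|; the (Bz+D)/(z²+p²) term gives a log and an atan.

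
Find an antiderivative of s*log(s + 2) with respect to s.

Use integration by parts with u = log(s + 2), dv = s ds.
Then du = 1/(s + 2) ds and v = s**2/2.

s**2*log(s + 2)/2 - s**2/4 + s - 2*log(s + 2) + C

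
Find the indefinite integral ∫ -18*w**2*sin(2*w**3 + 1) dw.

Let u = 2*w**3 + 1, so du = (6*w**2) dw.
Rewriting, the integral becomes -3·∫ sin(u) du = -3·-cos(u).
Substituting back, u = 2*w**3 + 1.

3*cos(2*w**3 + 1) + C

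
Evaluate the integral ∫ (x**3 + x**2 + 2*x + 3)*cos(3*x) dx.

x**3*sin(3*x)/3 + x**2*sin(3*x)/3 + x**2*cos(3*x)/3 + 4*x*sin(3*x)/9 + 2*x*cos(3*x)/9 + 25*sin(3*x)/27 + 4*cos(3*x)/27 + C

Use integration by parts with u = x**3 + x**2 + 2*x + 3, dv = cos(3*x) dx, so v = sin(3*x)/3.
Apply parts 3 times (tabular method): alternate signs, differentiate u down to 0, integrate dv up.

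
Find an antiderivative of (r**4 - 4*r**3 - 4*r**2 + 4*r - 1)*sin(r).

Use integration by parts with u = r**4 - 4*r**3 - 4*r**2 + 4*r - 1, dv = sin(r) dr, so v = -cos(r).
Apply parts 4 times (tabular method): alternate signs, differentiate u down to 0, integrate dv up.

-r**4*cos(r) + 4*r**3*sin(r) + 4*r**3*cos(r) - 12*r**2*sin(r) + 16*r**2*cos(r) - 32*r*sin(r) - 28*r*cos(r) + 28*sin(r) - 31*cos(r) + C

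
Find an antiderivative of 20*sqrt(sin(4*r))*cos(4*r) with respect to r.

10*sin(4*r)**(3/2)/3 + C

Let u = sin(4*r), so du = (4*cos(4*r)) dr.
Rewriting, the integral becomes 5·∫ √u du = 5·(2/3)u^(3/2).
Substituting back, u = sin(4*r).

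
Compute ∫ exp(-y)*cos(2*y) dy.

Let I denote the integral. Integrate by parts with u = cos(2*y), dv = exp(-y) dy, so v = -exp(-y): I = -exp(-y)*cos(2*y) − 2·∫ exp(-y)*sin(2*y) dy.
Apply parts again with u = sin(2*y), dv = exp(-y) dy: ∫ exp(-y)*sin(2*y) dy = -exp(-y)*sin(2*y) + 2·I. Substituting back brings back I: I = 2*exp(-y)*sin(2*y) - exp(-y)*cos(2*y) − 4·I.
Solving for I: (1 + 4)·I equals the remaining terms, so I = (1/5)·(2*exp(-y)*sin(2*y) - exp(-y)*cos(2*y)).

2*exp(-y)*sin(2*y)/5 - exp(-y)*cos(2*y)/5 + C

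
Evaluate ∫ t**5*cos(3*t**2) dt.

t**4*sin(3*t**2)/6 + t**2*cos(3*t**2)/9 - sin(3*t**2)/27 + C

Let u = t², du = 2t dt; rewrite as (1/2)∫ u^2·cos(3u) du.
Now integrate by parts 2 times.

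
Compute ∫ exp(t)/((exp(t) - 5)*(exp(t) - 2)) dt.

Let u = e^t, du = e^t dt.
The integral becomes ∫ du/((u-5)(u-2)); decompose into partial fractions.

log(exp(t) - 5)/3 - log(exp(t) - 2)/3 + C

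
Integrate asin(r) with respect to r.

r*asin(r) + sqrt(-r**2 + 1) + C

Use integration by parts with u = arcsin(r), dv = dr.
Then du = 1/sqrt(-r**2 + 1) dr.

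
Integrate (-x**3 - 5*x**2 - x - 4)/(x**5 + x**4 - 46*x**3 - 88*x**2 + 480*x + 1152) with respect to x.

Factor the denominator: (x - 6)*(x - 4)*(x + 3)*(x + 4)**2.
Partial-fraction decomposition: 143/(400*(x + 4)) + 1/(5*(x + 4)**2) - 19/(63*(x + 3)) + 19/(112*(x - 4)) - 203/(900*(x - 6)).
Integrate each term; A/(x−a) gives A·log|x−a|; A/(x−a)² gives −A/(x−a).

-203*log(x - 6)/900 + 19*log(x - 4)/112 - 19*log(x + 3)/63 + 143*log(x + 4)/400 - 1/(5*x + 20) + C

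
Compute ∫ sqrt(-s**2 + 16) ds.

s*sqrt(-s**2 + 16)/2 + 8*asin(s/4) + C

Substitute s = 4·sin(θ), so ds = 4·cos(θ) dθ and the radical becomes sqrt(-s**2 + 16) = 4·cos(θ) by the Pythagorean identity.
Integrate the resulting trig expression in θ, then back-substitute θ = asin(s/4), sin(θ) = s/4, cos(θ) = sqrt(-s**2 + 16)/4 (absorbing any constant into C).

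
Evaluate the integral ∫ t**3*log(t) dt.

t**4*log(t)/4 - t**4/16 + C

Use integration by parts with u = log(t), dv = t**3 dt.
Then du = 1/t dt and v = t**4/4.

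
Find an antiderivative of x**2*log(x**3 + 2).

Let u = x**3 + 2, so du = (3*x**2) dx.
The integral becomes (1/3)·∫ log(u) du; integrate by parts with u′=log(u), dv′=du.

x**3*log(x**3 + 2)/3 - x**3/3 + 2*log(x**3 + 2)/3 + C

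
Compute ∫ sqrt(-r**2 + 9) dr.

r*sqrt(-r**2 + 9)/2 + 9*asin(r/3)/2 + C

Substitute r = 3·sin(θ), so dr = 3·cos(θ) dθ and the radical becomes sqrt(-r**2 + 9) = 3·cos(θ) by the Pythagorean identity.
Integrate the resulting trig expression in θ, then back-substitute θ = asin(r/3), sin(θ) = r/3, cos(θ) = sqrt(-r**2 + 9)/3 (absorbing any constant into C).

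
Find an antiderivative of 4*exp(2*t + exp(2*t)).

2*exp(exp(2*t)) + C

Let u = exp(2*t), so du = (2*exp(2*t)) dt.
Rewriting, the integral becomes 2·∫ e^u du = 2·e^u.
Substituting back, u = exp(2*t).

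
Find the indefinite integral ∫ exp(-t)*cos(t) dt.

exp(-t)*sin(t)/2 - exp(-t)*cos(t)/2 + C

Let I denote the integral. Integrate by parts with u = cos(t), dv = exp(-t) dt, so v = -exp(-t): I = -exp(-t)*cos(t) − ∫ exp(-t)*sin(t) dt.
Apply parts again with u = sin(t), dv = exp(-t) dt: ∫ exp(-t)*sin(t) dt = -exp(-t)*sin(t) + I. Substituting back brings back I: I = exp(-t)*sin(t) - exp(-t)*cos(t) − I.
Solving for I: (1 + 1)·I equals the remaining terms, so I = (1/2)·(exp(-t)*sin(t) - exp(-t)*cos(t)).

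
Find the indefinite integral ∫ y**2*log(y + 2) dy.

y**3*log(y + 2)/3 - y**3/9 + y**2/3 - 4*y/3 + 8*log(y + 2)/3 + C

Use integration by parts with u = log(y + 2), dv = y**2 dy.
Then du = 1/(y + 2) dy and v = y**3/3.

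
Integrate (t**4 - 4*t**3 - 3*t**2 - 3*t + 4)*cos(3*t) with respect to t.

Use integration by parts with u = t**4 - 4*t**3 - 3*t**2 - 3*t + 4, dv = cos(3*t) dt, so v = sin(3*t)/3.
Apply parts 4 times (tabular method): alternate signs, differentiate u down to 0, integrate dv up.

t**4*sin(3*t)/3 - 4*t**3*sin(3*t)/3 + 4*t**3*cos(3*t)/9 - 13*t**2*sin(3*t)/9 - 4*t**2*cos(3*t)/3 - t*sin(3*t)/9 - 26*t*cos(3*t)/27 + 134*sin(3*t)/81 - cos(3*t)/27 + C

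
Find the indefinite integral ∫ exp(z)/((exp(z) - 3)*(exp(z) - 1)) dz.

log(exp(z) - 3)/2 - log(exp(z) - 1)/2 + C

Let u = e^z, du = e^z dz.
The integral becomes ∫ du/((u-1)(u-3)); decompose into partial fractions.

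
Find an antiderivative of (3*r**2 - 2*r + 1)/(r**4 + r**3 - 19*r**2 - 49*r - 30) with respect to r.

11*log(r - 5)/56 - log(r + 1)/2 + 17*log(r + 2)/7 - 17*log(r + 3)/8 + C

Factor the denominator: (r - 5)*(r + 1)*(r + 2)*(r + 3).
Partial-fraction decomposition: -17/(8*(r + 3)) + 17/(7*(r + 2)) - 1/(2*(r + 1)) + 11/(56*(r - 5)).
Integrate each term: A/(r−a) contributes A·log|r−a|.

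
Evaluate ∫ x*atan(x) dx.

x**2*atan(x)/2 - x/2 + atan(x)/2 + C

Use integration by parts with u = arctan(x), dv = x dx.
Then du = 1/(x**2 + 1) dx.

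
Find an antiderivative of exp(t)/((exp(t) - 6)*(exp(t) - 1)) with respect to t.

log(exp(t) - 6)/5 - log(exp(t) - 1)/5 + C

Let u = e^t, du = e^t dt.
The integral becomes ∫ du/((u-1)(u-6)); decompose into partial fractions.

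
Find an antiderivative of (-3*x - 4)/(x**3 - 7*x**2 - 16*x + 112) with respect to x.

Factor the denominator: (x - 7)*(x - 4)*(x + 4).
Partial-fraction decomposition: 1/(11*(x + 4)) + 2/(3*(x - 4)) - 25/(33*(x - 7)).
Integrate each term: A/(x−a) contributes A·log|x−a|.

-25*log(x - 7)/33 + 2*log(x - 4)/3 + log(x + 4)/11 + C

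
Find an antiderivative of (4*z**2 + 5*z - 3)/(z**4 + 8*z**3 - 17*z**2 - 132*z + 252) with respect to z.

8*log(z - 3)/15 - 23*log(z - 2)/72 + 37*log(z + 6)/24 - 79*log(z + 7)/45 + C

Factor the denominator: (z - 3)*(z - 2)*(z + 6)*(z + 7).
Partial-fraction decomposition: -79/(45*(z + 7)) + 37/(24*(z + 6)) - 23/(72*(z - 2)) + 8/(15*(z - 3)).
Integrate each term: A/(z−a) contributes A·log|z−a|.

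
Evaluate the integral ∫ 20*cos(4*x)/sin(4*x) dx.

5*log(sin(4*x)) + C

Let u = sin(4*x), so du = (4*cos(4*x)) dx.
Rewriting, the integral becomes 5·∫ 1/u du = 5·log(u).
Substituting back, u = sin(4*x).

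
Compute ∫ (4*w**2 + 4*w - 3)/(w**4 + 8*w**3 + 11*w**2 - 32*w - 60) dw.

3*log(w - 2)/20 - 5*log(w + 2)/12 + 21*log(w + 3)/10 - 11*log(w + 5)/6 + C

Factor the denominator: (w - 2)*(w + 2)*(w + 3)*(w + 5).
Partial-fraction decomposition: -11/(6*(w + 5)) + 21/(10*(w + 3)) - 5/(12*(w + 2)) + 3/(20*(w - 2)).
Integrate each term: A/(w−a) contributes A·log|w−a|.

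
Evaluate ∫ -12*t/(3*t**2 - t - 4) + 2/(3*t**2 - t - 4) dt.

Let u = 3*t**2 - t - 4, so du = (6*t - 1) dt.
Rewriting, the integral becomes -2·∫ 1/u du = -2·log(u).
Substituting back, u = 3*t**2 - t - 4.

-2*log(3*t**2 - t - 4) + C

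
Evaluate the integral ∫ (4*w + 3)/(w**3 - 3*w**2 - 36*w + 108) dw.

3*log(w - 6)/4 - 5*log(w - 3)/9 - 7*log(w + 6)/36 + C

Factor the denominator: (w - 6)*(w - 3)*(w + 6).
Partial-fraction decomposition: -7/(36*(w + 6)) - 5/(9*(w - 3)) + 3/(4*(w - 6)).
Integrate each term: A/(w−a) contributes A·log|w−a|.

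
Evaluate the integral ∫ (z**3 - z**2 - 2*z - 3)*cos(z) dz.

z**3*sin(z) - z**2*sin(z) + 3*z**2*cos(z) - 8*z*sin(z) - 2*z*cos(z) - sin(z) - 8*cos(z) + C

Use integration by parts with u = z**3 - z**2 - 2*z - 3, dv = cos(z) dz, so v = sin(z).
Apply parts 3 times (tabular method): alternate signs, differentiate u down to 0, integrate dv up.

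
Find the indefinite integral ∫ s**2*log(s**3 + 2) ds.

Let u = s**3 + 2, so du = (3*s**2) ds.
The integral becomes (1/3)·∫ log(u) du; integrate by parts with u′=log(u), dv′=du.

s**3*log(s**3 + 2)/3 - s**3/3 + 2*log(s**3 + 2)/3 + C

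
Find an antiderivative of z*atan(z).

Use integration by parts with u = arctan(z), dv = z dz.
Then du = 1/(z**2 + 1) dz.

z**2*atan(z)/2 - z/2 + atan(z)/2 + C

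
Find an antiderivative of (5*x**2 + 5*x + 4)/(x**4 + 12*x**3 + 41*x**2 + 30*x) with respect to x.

2*log(x)/15 - log(x + 1)/5 + 26*log(x + 5)/5 - 77*log(x + 6)/15 + C

Factor the denominator: x*(x + 1)*(x + 5)*(x + 6).
Partial-fraction decomposition: -77/(15*(x + 6)) + 26/(5*(x + 5)) - 1/(5*(x + 1)) + 2/(15*x).
Integrate each term: A/(x−a) contributes A·log|x−a|.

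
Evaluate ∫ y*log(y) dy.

y**2*log(y)/2 - y**2/4 + C

Use integration by parts with u = log(y), dv = y dy.
Then du = 1/y dy and v = y**2/2.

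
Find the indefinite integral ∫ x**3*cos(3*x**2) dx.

x**2*sin(3*x**2)/6 + cos(3*x**2)/18 + C

Let u = x², du = 2x dx; rewrite as (1/2)∫ u^1·cos(3u) du.
Now integrate by parts 1 time.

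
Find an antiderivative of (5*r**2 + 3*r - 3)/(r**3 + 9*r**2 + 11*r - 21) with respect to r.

Factor the denominator: (r - 1)*(r + 3)*(r + 7).
Partial-fraction decomposition: 221/(32*(r + 7)) - 33/(16*(r + 3)) + 5/(32*(r - 1)).
Integrate each term: A/(r−a) contributes A·log|r−a|.

5*log(r - 1)/32 - 33*log(r + 3)/16 + 221*log(r + 7)/32 + C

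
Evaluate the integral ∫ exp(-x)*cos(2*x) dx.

2*exp(-x)*sin(2*x)/5 - exp(-x)*cos(2*x)/5 + C

Let I denote the integral. Integrate by parts with u = cos(2*x), dv = exp(-x) dx, so v = -exp(-x): I = -exp(-x)*cos(2*x) − 2·∫ exp(-x)*sin(2*x) dx.
Apply parts again with u = sin(2*x), dv = exp(-x) dx: ∫ exp(-x)*sin(2*x) dx = -exp(-x)*sin(2*x) + 2·I. Substituting back brings back I: I = 2*exp(-x)*sin(2*x) - exp(-x)*cos(2*x) − 4·I.
Solving for I: (1 + 4)·I equals the remaining terms, so I = (1/5)·(2*exp(-x)*sin(2*x) - exp(-x)*cos(2*x)).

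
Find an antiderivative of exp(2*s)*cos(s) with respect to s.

Let I denote the integral. Integrate by parts with u = cos(s), dv = exp(2*s) ds, so v = exp(2*s)/2: I = exp(2*s)*cos(s)/2 + (1/2)·∫ exp(2*s)*sin(s) ds.
Apply parts again with u = sin(s), dv = exp(2*s) ds: ∫ exp(2*s)*sin(s) ds = exp(2*s)*sin(s)/2 − (1/2)·I. Substituting back brings back I: I = exp(2*s)*sin(s)/4 + exp(2*s)*cos(s)/2 − (1/4)·I.
Solving for I: (1 + 1/4)·I equals the remaining terms, so I = (4/5)·(exp(2*s)*sin(s)/4 + exp(2*s)*cos(s)/2).

exp(2*s)*sin(s)/5 + 2*exp(2*s)*cos(s)/5 + C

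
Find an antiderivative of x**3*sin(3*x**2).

-x**2*cos(3*x**2)/6 + sin(3*x**2)/18 + C

Let u = x², du = 2x dx; rewrite as (1/2)∫ u^1·sin(3u) du.
Now integrate by parts 1 time.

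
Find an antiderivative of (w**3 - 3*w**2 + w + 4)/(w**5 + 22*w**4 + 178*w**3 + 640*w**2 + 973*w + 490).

-log(w + 1)/144 + 6*log(w + 2)/25 - 67*log(w + 5)/16 + 3559*log(w + 7)/900 - 493/(60*w + 420) + C

Factor the denominator: (w + 1)*(w + 2)*(w + 5)*(w + 7)**2.
Partial-fraction decomposition: 3559/(900*(w + 7)) + 493/(60*(w + 7)**2) - 67/(16*(w + 5)) + 6/(25*(w + 2)) - 1/(144*(w + 1)).
Integrate each term; A/(w−a) gives A·log|w−a|; A/(w−a)² gives −A/(w−a).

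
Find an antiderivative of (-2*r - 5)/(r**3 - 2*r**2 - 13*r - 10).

-5*log(r - 5)/14 + log(r + 1)/2 - log(r + 2)/7 + C

Factor the denominator: (r - 5)*(r + 1)*(r + 2).
Partial-fraction decomposition: -1/(7*(r + 2)) + 1/(2*(r + 1)) - 5/(14*(r - 5)).
Integrate each term: A/(r−a) contributes A·log|r−a|.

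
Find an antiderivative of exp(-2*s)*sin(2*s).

Let I denote the integral. Integrate by parts with u = sin(2*s), dv = exp(-2*s) ds, so v = -exp(-2*s)/2: I = -exp(-2*s)*sin(2*s)/2 + ∫ exp(-2*s)*cos(2*s) ds.
Apply parts again with u = cos(2*s), dv = exp(-2*s) ds: ∫ exp(-2*s)*cos(2*s) ds = -exp(-2*s)*cos(2*s)/2 − I. Substituting back brings back I: I = -exp(-2*s)*sin(2*s)/2 - exp(-2*s)*cos(2*s)/2 − I.
Solving for I: (1 + 1)·I equals the remaining terms, so I = (1/2)·(-exp(-2*s)*sin(2*s)/2 - exp(-2*s)*cos(2*s)/2).

-exp(-2*s)*sin(2*s)/4 - exp(-2*s)*cos(2*s)/4 + C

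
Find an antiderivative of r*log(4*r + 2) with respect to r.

Use integration by parts with u = log(4*r + 2), dv = r dr.
Then du = 4/(4*r + 2) dr and v = r**2/2.

r**2*log(4*r + 2)/2 - r**2/4 + r/4 - log(2*r + 1)/8 + C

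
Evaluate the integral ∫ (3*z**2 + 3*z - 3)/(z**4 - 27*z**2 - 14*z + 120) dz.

29*log(z - 5)/72 - log(z - 2)/6 + 3*log(z + 3)/8 - 11*log(z + 4)/18 + C

Factor the denominator: (z - 5)*(z - 2)*(z + 3)*(z + 4).
Partial-fraction decomposition: -11/(18*(z + 4)) + 3/(8*(z + 3)) - 1/(6*(z - 2)) + 29/(72*(z - 5)).
Integrate each term: A/(z−a) contributes A·log|z−a|.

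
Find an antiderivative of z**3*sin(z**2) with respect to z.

Let u = z², du = 2z dz; rewrite as (1/2)∫ u^1·sin(1u) du.
Now integrate by parts 1 time.

-z**2*cos(z**2)/2 + sin(z**2)/2 + C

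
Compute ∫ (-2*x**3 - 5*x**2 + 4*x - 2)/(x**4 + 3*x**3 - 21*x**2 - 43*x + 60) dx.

Factor the denominator: (x - 4)*(x - 1)*(x + 3)*(x + 5).
Partial-fraction decomposition: -103/(108*(x + 5)) - 5/(56*(x + 3)) + 5/(72*(x - 1)) - 194/(189*(x - 4)).
Integrate each term: A/(x−a) contributes A·log|x−a|.

-194*log(x - 4)/189 + 5*log(x - 1)/72 - 5*log(x + 3)/56 - 103*log(x + 5)/108 + C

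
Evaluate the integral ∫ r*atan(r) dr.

Use integration by parts with u = arctan(r), dv = r dr.
Then du = 1/(r**2 + 1) dr.

r**2*atan(r)/2 - r/2 + atan(r)/2 + C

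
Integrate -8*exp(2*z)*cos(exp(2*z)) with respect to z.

Let u = exp(2*z), so du = (2*exp(2*z)) dz.
Rewriting, the integral becomes -4·∫ cos(u) du = -4·sin(u).
Substituting back, u = exp(2*z).

-4*sin(exp(2*z)) + C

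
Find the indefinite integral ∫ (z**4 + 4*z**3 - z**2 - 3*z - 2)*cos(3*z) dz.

Use integration by parts with u = z**4 + 4*z**3 - z**2 - 3*z - 2, dv = cos(3*z) dz, so v = sin(3*z)/3.
Apply parts 4 times (tabular method): alternate signs, differentiate u down to 0, integrate dv up.

z**4*sin(3*z)/3 + 4*z**3*sin(3*z)/3 + 4*z**3*cos(3*z)/9 - 7*z**2*sin(3*z)/9 + 4*z**2*cos(3*z)/3 - 17*z*sin(3*z)/9 - 14*z*cos(3*z)/27 - 40*sin(3*z)/81 - 17*cos(3*z)/27 + C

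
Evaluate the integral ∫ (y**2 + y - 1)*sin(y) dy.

Use integration by parts with u = y**2 + y - 1, dv = sin(y) dy, so v = -cos(y).
Apply parts 2 times (tabular method): alternate signs, differentiate u down to 0, integrate dv up.

-y**2*cos(y) + 2*y*sin(y) - y*cos(y) + sin(y) + 3*cos(y) + C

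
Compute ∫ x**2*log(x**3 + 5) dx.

x**3*log(x**3 + 5)/3 - x**3/3 + 5*log(x**3 + 5)/3 + C

Let u = x**3 + 5, so du = (3*x**2) dx.
The integral becomes (1/3)·∫ log(u) du; integrate by parts with u′=log(u), dv′=du.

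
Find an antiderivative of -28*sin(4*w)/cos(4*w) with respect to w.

Let u = cos(4*w), so du = (-4*sin(4*w)) dw.
Rewriting, the integral becomes 7·∫ 1/u du = 7·log(u).
Substituting back, u = cos(4*w).

7*log(cos(4*w)) + C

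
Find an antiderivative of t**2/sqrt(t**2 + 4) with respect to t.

Substitute t = 2·tan(θ), so dt = 2·sec(θ)^2 dθ and the radical becomes sqrt(t**2 + 4) = 2·sec(θ) by the Pythagorean identity.
Integrate the resulting trig expression in θ, then back-substitute tan(θ) = t/2, sec(θ) = sqrt(t**2 + 4)/2 (absorbing any constant into C).

t*sqrt(t**2 + 4)/2 - 2*log(t + sqrt(t**2 + 4)) + C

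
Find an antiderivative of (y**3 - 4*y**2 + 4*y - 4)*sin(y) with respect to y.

Use integration by parts with u = y**3 - 4*y**2 + 4*y - 4, dv = sin(y) dy, so v = -cos(y).
Apply parts 3 times (tabular method): alternate signs, differentiate u down to 0, integrate dv up.

-y**3*cos(y) + 3*y**2*sin(y) + 4*y**2*cos(y) - 8*y*sin(y) + 2*y*cos(y) - 2*sin(y) - 4*cos(y) + C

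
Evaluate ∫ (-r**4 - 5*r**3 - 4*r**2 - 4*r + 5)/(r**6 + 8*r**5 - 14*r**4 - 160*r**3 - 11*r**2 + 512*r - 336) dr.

-31*log(r - 4)/264 + 1153*log(r - 1)/19200 - 5*log(r + 3)/64 + 7*log(r + 4)/200 + 283*log(r + 7)/2816 - 3/(160*r - 160) + C

Factor the denominator: (r - 4)*(r - 1)**2*(r + 3)*(r + 4)*(r + 7).
Partial-fraction decomposition: 283/(2816*(r + 7)) + 7/(200*(r + 4)) - 5/(64*(r + 3)) + 1153/(19200*(r - 1)) + 3/(160*(r - 1)**2) - 31/(264*(r - 4)).
Integrate each term; A/(r−a) gives A·log|r−a|; A/(r−a)² gives −A/(r−a).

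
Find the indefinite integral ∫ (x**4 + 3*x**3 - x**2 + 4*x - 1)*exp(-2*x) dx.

Use integration by parts with u = x**4 + 3*x**3 - x**2 + 4*x - 1, dv = exp(-2*x) dx, so v = -exp(-2*x)/2.
Apply parts 4 times (tabular method): alternate signs, differentiate u down to 0, integrate dv up.

(-4*x**4 - 20*x**3 - 26*x**2 - 42*x - 17)*exp(-2*x)/8 + C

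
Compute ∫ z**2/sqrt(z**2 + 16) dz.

Substitute z = 4·tan(θ), so dz = 4·sec(θ)^2 dθ and the radical becomes sqrt(z**2 + 16) = 4·sec(θ) by the Pythagorean identity.
Integrate the resulting trig expression in θ, then back-substitute tan(θ) = z/4, sec(θ) = sqrt(z**2 + 16)/4 (absorbing any constant into C).

z*sqrt(z**2 + 16)/2 - 8*log(z + sqrt(z**2 + 16)) + C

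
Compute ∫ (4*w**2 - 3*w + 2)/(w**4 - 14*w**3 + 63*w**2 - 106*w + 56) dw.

59*log(w - 7)/30 - 3*log(w - 4) + 6*log(w - 2)/5 - log(w - 1)/6 + C

Factor the denominator: (w - 7)*(w - 4)*(w - 2)*(w - 1).
Partial-fraction decomposition: -1/(6*(w - 1)) + 6/(5*(w - 2)) - 3/(w - 4) + 59/(30*(w - 7)).
Integrate each term: A/(w−a) contributes A·log|w−a|.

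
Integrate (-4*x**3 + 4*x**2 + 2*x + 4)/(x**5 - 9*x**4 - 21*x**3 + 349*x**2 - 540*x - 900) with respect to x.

Factor the denominator: (x - 6)*(x - 5)**2*(x + 1)*(x + 6).
Partial-fraction decomposition: 50/(363*(x + 6)) - 1/(126*(x + 1)) + 17971/(2178*(x - 5)) + 193/(33*(x - 5)**2) - 176/(21*(x - 6)).
Integrate each term; A/(x−a) gives A·log|x−a|; A/(x−a)² gives −A/(x−a).

-176*log(x - 6)/21 + 17971*log(x - 5)/2178 - log(x + 1)/126 + 50*log(x + 6)/363 - 193/(33*x - 165) + C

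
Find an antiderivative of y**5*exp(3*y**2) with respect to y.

(9*y**4 - 6*y**2 + 2)*exp(3*y**2)/54 + C

Let u = y², du = 2y dy; rewrite as (1/2)∫ u^2·exp(3u) du.
Now integrate by parts 2 times.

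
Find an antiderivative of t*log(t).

Use integration by parts with u = log(t), dv = t dt.
Then du = 1/t dt and v = t**2/2.

t**2*log(t)/2 - t**2/4 + C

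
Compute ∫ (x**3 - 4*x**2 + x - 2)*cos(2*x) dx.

x**3*sin(2*x)/2 - 2*x**2*sin(2*x) + 3*x**2*cos(2*x)/4 - x*sin(2*x)/4 - 2*x*cos(2*x) - cos(2*x)/8 + C

Use integration by parts with u = x**3 - 4*x**2 + x - 2, dv = cos(2*x) dx, so v = sin(2*x)/2.
Apply parts 3 times (tabular method): alternate signs, differentiate u down to 0, integrate dv up.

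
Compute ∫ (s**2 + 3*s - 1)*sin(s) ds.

Use integration by parts with u = s**2 + 3*s - 1, dv = sin(s) ds, so v = -cos(s).
Apply parts 2 times (tabular method): alternate signs, differentiate u down to 0, integrate dv up.

-s**2*cos(s) + 2*s*sin(s) - 3*s*cos(s) + 3*sin(s) + 3*cos(s) + C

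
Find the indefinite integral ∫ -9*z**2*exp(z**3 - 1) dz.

Let u = z**3 - 1, so du = (3*z**2) dz.
Rewriting, the integral becomes -3·∫ e^u du = -3·e^u.
Substituting back, u = z**3 - 1.

-3*exp(z**3 - 1) + C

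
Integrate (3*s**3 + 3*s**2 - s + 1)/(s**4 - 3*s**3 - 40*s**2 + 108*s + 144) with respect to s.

751*log(s - 6)/168 - 237*log(s - 4)/100 + 2*log(s + 1)/175 + 533*log(s + 6)/600 + C

Factor the denominator: (s - 6)*(s - 4)*(s + 1)*(s + 6).
Partial-fraction decomposition: 533/(600*(s + 6)) + 2/(175*(s + 1)) - 237/(100*(s - 4)) + 751/(168*(s - 6)).
Integrate each term: A/(s−a) contributes A·log|s−a|.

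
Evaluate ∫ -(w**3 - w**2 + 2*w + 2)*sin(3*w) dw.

Use integration by parts with u = w**3 - w**2 + 2*w + 2, dv = -sin(3*w) dw, so v = cos(3*w)/3.
Apply parts 3 times (tabular method): alternate signs, differentiate u down to 0, integrate dv up.

w**3*cos(3*w)/3 - w**2*sin(3*w)/3 - w**2*cos(3*w)/3 + 2*w*sin(3*w)/9 + 4*w*cos(3*w)/9 - 4*sin(3*w)/27 + 20*cos(3*w)/27 + C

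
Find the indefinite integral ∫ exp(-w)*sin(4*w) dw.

-exp(-w)*sin(4*w)/17 - 4*exp(-w)*cos(4*w)/17 + C

Let I denote the integral. Integrate by parts with u = sin(4*w), dv = exp(-w) dw, so v = -exp(-w): I = -exp(-w)*sin(4*w) + 4·∫ exp(-w)*cos(4*w) dw.
Apply parts again with u = cos(4*w), dv = exp(-w) dw: ∫ exp(-w)*cos(4*w) dw = -exp(-w)*cos(4*w) − 4·I. Substituting back brings back I: I = -exp(-w)*sin(4*w) - 4*exp(-w)*cos(4*w) − 16·I.
Solving for I: (1 + 16)·I equals the remaining terms, so I = (1/17)·(-exp(-w)*sin(4*w) - 4*exp(-w)*cos(4*w)).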